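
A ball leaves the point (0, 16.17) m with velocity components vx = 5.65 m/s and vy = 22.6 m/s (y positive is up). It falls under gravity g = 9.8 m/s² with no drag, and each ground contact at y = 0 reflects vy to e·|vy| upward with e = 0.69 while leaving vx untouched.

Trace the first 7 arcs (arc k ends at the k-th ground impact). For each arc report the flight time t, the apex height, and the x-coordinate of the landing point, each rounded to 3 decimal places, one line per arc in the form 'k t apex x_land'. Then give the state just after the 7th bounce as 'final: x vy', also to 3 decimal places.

1 5.242 42.229 29.616
2 4.051 20.105 52.506
3 2.795 9.572 68.299
4 1.929 4.557 79.197
5 1.331 2.170 86.716
6 0.918 1.033 91.905
7 0.634 0.492 95.485
final: 95.485 2.142

Arc 1: start y=16.170, vy=22.600 → t=5.242, apex=42.229, x_land=29.616, impact vy=-28.770
  bounce: vy ← 0.69·28.770 = 19.851
Arc 2: start y=0.000, vy=19.851 → t=4.051, apex=20.105, x_land=52.506, impact vy=-19.851
  bounce: vy ← 0.69·19.851 = 13.697
Arc 3: start y=0.000, vy=13.697 → t=2.795, apex=9.572, x_land=68.299, impact vy=-13.697
  bounce: vy ← 0.69·13.697 = 9.451
Arc 4: start y=0.000, vy=9.451 → t=1.929, apex=4.557, x_land=79.197, impact vy=-9.451
  bounce: vy ← 0.69·9.451 = 6.521
Arc 5: start y=0.000, vy=6.521 → t=1.331, apex=2.170, x_land=86.716, impact vy=-6.521
  bounce: vy ← 0.69·6.521 = 4.500
Arc 6: start y=0.000, vy=4.500 → t=0.918, apex=1.033, x_land=91.905, impact vy=-4.500
  bounce: vy ← 0.69·4.500 = 3.105
Arc 7: start y=0.000, vy=3.105 → t=0.634, apex=0.492, x_land=95.485, impact vy=-3.105
  bounce: vy ← 0.69·3.105 = 2.142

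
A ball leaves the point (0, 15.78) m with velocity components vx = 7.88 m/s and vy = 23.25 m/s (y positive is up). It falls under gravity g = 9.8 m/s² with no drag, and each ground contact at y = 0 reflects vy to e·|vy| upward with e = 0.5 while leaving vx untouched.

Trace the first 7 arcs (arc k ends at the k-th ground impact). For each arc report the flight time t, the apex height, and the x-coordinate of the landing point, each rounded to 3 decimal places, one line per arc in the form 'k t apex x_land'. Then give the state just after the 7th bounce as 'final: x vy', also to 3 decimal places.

Arc 1: start y=15.780, vy=23.250 → t=5.347, apex=43.360, x_land=42.136, impact vy=-29.152
  bounce: vy ← 0.5·29.152 = 14.576
Arc 2: start y=0.000, vy=14.576 → t=2.975, apex=10.840, x_land=65.576, impact vy=-14.576
  bounce: vy ← 0.5·14.576 = 7.288
Arc 3: start y=0.000, vy=7.288 → t=1.487, apex=2.710, x_land=77.297, impact vy=-7.288
  bounce: vy ← 0.5·7.288 = 3.644
Arc 4: start y=0.000, vy=3.644 → t=0.744, apex=0.677, x_land=83.157, impact vy=-3.644
  bounce: vy ← 0.5·3.644 = 1.822
Arc 5: start y=0.000, vy=1.822 → t=0.372, apex=0.169, x_land=86.087, impact vy=-1.822
  bounce: vy ← 0.5·1.822 = 0.911
Arc 6: start y=0.000, vy=0.911 → t=0.186, apex=0.042, x_land=87.552, impact vy=-0.911
  bounce: vy ← 0.5·0.911 = 0.456
Arc 7: start y=0.000, vy=0.456 → t=0.093, apex=0.011, x_land=88.285, impact vy=-0.456
  bounce: vy ← 0.5·0.456 = 0.228

1 5.347 43.360 42.136
2 2.975 10.840 65.576
3 1.487 2.710 77.297
4 0.744 0.677 83.157
5 0.372 0.169 86.087
6 0.186 0.042 87.552
7 0.093 0.011 88.285
final: 88.285 0.228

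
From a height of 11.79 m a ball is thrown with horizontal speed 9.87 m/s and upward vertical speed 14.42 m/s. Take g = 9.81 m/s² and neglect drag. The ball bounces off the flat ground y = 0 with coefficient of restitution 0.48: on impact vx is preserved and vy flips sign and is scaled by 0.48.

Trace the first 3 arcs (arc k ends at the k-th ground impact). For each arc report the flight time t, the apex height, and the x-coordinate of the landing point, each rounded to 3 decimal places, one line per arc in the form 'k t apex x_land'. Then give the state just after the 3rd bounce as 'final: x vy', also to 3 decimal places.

Arc 1: start y=11.790, vy=14.420 → t=3.606, apex=22.388, x_land=35.595, impact vy=-20.958
  bounce: vy ← 0.48·20.958 = 10.060
Arc 2: start y=0.000, vy=10.060 → t=2.051, apex=5.158, x_land=55.838, impact vy=-10.060
  bounce: vy ← 0.48·10.060 = 4.829
Arc 3: start y=0.000, vy=4.829 → t=0.984, apex=1.188, x_land=65.555, impact vy=-4.829
  bounce: vy ← 0.48·4.829 = 2.318

1 3.606 22.388 35.595
2 2.051 5.158 55.838
3 0.984 1.188 65.555
final: 65.555 2.318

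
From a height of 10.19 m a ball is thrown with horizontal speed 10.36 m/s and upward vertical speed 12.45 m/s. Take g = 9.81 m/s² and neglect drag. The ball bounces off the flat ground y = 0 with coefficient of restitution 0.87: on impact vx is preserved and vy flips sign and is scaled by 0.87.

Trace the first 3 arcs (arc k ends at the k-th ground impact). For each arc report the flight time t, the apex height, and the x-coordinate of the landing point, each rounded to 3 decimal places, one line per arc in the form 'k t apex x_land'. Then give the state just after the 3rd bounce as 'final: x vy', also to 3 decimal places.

1 3.190 18.090 33.044
2 3.342 13.692 67.663
3 2.907 10.364 97.781
final: 97.781 12.406

Arc 1: start y=10.190, vy=12.450 → t=3.190, apex=18.090, x_land=33.044, impact vy=-18.840
  bounce: vy ← 0.87·18.840 = 16.390
Arc 2: start y=0.000, vy=16.390 → t=3.342, apex=13.692, x_land=67.663, impact vy=-16.390
  bounce: vy ← 0.87·16.390 = 14.260
Arc 3: start y=0.000, vy=14.260 → t=2.907, apex=10.364, x_land=97.781, impact vy=-14.260
  bounce: vy ← 0.87·14.260 = 12.406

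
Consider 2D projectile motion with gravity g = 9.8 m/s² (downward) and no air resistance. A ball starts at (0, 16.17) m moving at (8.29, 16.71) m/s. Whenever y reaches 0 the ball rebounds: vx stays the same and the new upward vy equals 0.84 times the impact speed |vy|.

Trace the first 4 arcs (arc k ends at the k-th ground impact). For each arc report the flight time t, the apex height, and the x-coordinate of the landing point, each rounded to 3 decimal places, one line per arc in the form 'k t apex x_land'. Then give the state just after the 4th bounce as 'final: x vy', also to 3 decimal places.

1 4.197 30.416 34.789
2 4.186 21.462 69.489
3 3.516 15.143 98.636
4 2.953 10.685 123.119
final: 123.119 12.156

Arc 1: start y=16.170, vy=16.710 → t=4.197, apex=30.416, x_land=34.789, impact vy=-24.416
  bounce: vy ← 0.84·24.416 = 20.510
Arc 2: start y=0.000, vy=20.510 → t=4.186, apex=21.462, x_land=69.489, impact vy=-20.510
  bounce: vy ← 0.84·20.510 = 17.228
Arc 3: start y=0.000, vy=17.228 → t=3.516, apex=15.143, x_land=98.636, impact vy=-17.228
  bounce: vy ← 0.84·17.228 = 14.472
Arc 4: start y=0.000, vy=14.472 → t=2.953, apex=10.685, x_land=123.119, impact vy=-14.472
  bounce: vy ← 0.84·14.472 = 12.156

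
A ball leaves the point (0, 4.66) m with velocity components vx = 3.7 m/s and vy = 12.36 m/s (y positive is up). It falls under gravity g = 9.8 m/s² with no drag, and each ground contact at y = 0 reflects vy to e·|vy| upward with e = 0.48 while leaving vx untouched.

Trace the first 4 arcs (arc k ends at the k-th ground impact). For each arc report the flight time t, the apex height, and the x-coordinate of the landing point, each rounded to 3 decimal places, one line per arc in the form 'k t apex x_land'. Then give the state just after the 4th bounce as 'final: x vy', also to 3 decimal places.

Arc 1: start y=4.660, vy=12.360 → t=2.855, apex=12.454, x_land=10.565, impact vy=-15.624
  bounce: vy ← 0.48·15.624 = 7.499
Arc 2: start y=0.000, vy=7.499 → t=1.531, apex=2.869, x_land=16.228, impact vy=-7.499
  bounce: vy ← 0.48·7.499 = 3.600
Arc 3: start y=0.000, vy=3.600 → t=0.735, apex=0.661, x_land=18.946, impact vy=-3.600
  bounce: vy ← 0.48·3.600 = 1.728
Arc 4: start y=0.000, vy=1.728 → t=0.353, apex=0.152, x_land=20.251, impact vy=-1.728
  bounce: vy ← 0.48·1.728 = 0.829

1 2.855 12.454 10.565
2 1.531 2.869 16.228
3 0.735 0.661 18.946
4 0.353 0.152 20.251
final: 20.251 0.829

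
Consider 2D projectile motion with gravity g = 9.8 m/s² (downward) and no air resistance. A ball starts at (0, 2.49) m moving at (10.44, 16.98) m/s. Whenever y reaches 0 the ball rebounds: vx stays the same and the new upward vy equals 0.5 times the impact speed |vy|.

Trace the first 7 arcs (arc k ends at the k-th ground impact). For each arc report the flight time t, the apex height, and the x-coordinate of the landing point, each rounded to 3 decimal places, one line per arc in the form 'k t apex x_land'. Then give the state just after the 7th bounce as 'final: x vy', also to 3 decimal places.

Arc 1: start y=2.490, vy=16.980 → t=3.606, apex=17.200, x_land=37.649, impact vy=-18.361
  bounce: vy ← 0.5·18.361 = 9.180
Arc 2: start y=0.000, vy=9.180 → t=1.874, apex=4.300, x_land=57.209, impact vy=-9.180
  bounce: vy ← 0.5·9.180 = 4.590
Arc 3: start y=0.000, vy=4.590 → t=0.937, apex=1.075, x_land=66.989, impact vy=-4.590
  bounce: vy ← 0.5·4.590 = 2.295
Arc 4: start y=0.000, vy=2.295 → t=0.468, apex=0.269, x_land=71.879, impact vy=-2.295
  bounce: vy ← 0.5·2.295 = 1.148
Arc 5: start y=0.000, vy=1.148 → t=0.234, apex=0.067, x_land=74.324, impact vy=-1.148
  bounce: vy ← 0.5·1.148 = 0.574
Arc 6: start y=0.000, vy=0.574 → t=0.117, apex=0.017, x_land=75.546, impact vy=-0.574
  bounce: vy ← 0.5·0.574 = 0.287
Arc 7: start y=0.000, vy=0.287 → t=0.059, apex=0.004, x_land=76.158, impact vy=-0.287
  bounce: vy ← 0.5·0.287 = 0.143

1 3.606 17.200 37.649
2 1.874 4.300 57.209
3 0.937 1.075 66.989
4 0.468 0.269 71.879
5 0.234 0.067 74.324
6 0.117 0.017 75.546
7 0.059 0.004 76.158
final: 76.158 0.143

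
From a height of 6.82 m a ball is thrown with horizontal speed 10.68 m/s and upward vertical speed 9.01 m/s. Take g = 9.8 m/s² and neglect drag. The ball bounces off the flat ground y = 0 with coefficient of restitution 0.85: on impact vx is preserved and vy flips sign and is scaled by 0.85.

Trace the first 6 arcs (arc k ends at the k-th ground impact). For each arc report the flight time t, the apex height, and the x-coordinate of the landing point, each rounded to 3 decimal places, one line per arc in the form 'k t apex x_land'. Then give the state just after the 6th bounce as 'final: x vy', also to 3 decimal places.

Arc 1: start y=6.820, vy=9.010 → t=2.415, apex=10.962, x_land=25.793, impact vy=-14.658
  bounce: vy ← 0.85·14.658 = 12.459
Arc 2: start y=0.000, vy=12.459 → t=2.543, apex=7.920, x_land=52.949, impact vy=-12.459
  bounce: vy ← 0.85·12.459 = 10.590
Arc 3: start y=0.000, vy=10.590 → t=2.161, apex=5.722, x_land=76.031, impact vy=-10.590
  bounce: vy ← 0.85·10.590 = 9.002
Arc 4: start y=0.000, vy=9.002 → t=1.837, apex=4.134, x_land=95.652, impact vy=-9.002
  bounce: vy ← 0.85·9.002 = 7.651
Arc 5: start y=0.000, vy=7.651 → t=1.562, apex=2.987, x_land=112.329, impact vy=-7.651
  bounce: vy ← 0.85·7.651 = 6.504
Arc 6: start y=0.000, vy=6.504 → t=1.327, apex=2.158, x_land=126.504, impact vy=-6.504
  bounce: vy ← 0.85·6.504 = 5.528

1 2.415 10.962 25.793
2 2.543 7.920 52.949
3 2.161 5.722 76.031
4 1.837 4.134 95.652
5 1.562 2.987 112.329
6 1.327 2.158 126.504
final: 126.504 5.528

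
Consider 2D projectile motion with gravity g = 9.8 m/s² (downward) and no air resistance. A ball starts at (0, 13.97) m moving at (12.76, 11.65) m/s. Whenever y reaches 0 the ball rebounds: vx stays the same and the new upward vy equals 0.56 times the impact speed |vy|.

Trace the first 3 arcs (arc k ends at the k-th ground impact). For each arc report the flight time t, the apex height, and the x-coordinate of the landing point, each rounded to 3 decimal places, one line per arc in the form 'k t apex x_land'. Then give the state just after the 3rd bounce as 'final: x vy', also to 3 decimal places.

1 3.254 20.895 41.518
2 2.313 6.553 71.029
3 1.295 2.055 87.556
final: 87.556 3.554

Arc 1: start y=13.970, vy=11.650 → t=3.254, apex=20.895, x_land=41.518, impact vy=-20.237
  bounce: vy ← 0.56·20.237 = 11.333
Arc 2: start y=0.000, vy=11.333 → t=2.313, apex=6.553, x_land=71.029, impact vy=-11.333
  bounce: vy ← 0.56·11.333 = 6.346
Arc 3: start y=0.000, vy=6.346 → t=1.295, apex=2.055, x_land=87.556, impact vy=-6.346
  bounce: vy ← 0.56·6.346 = 3.554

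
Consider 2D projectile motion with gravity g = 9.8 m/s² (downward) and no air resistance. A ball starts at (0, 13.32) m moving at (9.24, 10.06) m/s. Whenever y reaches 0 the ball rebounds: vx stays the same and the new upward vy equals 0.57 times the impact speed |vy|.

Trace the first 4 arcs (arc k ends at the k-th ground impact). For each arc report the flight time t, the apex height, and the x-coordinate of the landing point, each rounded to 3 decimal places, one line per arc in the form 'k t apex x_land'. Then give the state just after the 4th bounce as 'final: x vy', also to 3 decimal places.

Arc 1: start y=13.320, vy=10.060 → t=2.969, apex=18.483, x_land=27.431, impact vy=-19.034
  bounce: vy ← 0.57·19.034 = 10.849
Arc 2: start y=0.000, vy=10.849 → t=2.214, apex=6.005, x_land=47.889, impact vy=-10.849
  bounce: vy ← 0.57·10.849 = 6.184
Arc 3: start y=0.000, vy=6.184 → t=1.262, apex=1.951, x_land=59.551, impact vy=-6.184
  bounce: vy ← 0.57·6.184 = 3.525
Arc 4: start y=0.000, vy=3.525 → t=0.719, apex=0.634, x_land=66.198, impact vy=-3.525
  bounce: vy ← 0.57·3.525 = 2.009

1 2.969 18.483 27.431
2 2.214 6.005 47.889
3 1.262 1.951 59.551
4 0.719 0.634 66.198
final: 66.198 2.009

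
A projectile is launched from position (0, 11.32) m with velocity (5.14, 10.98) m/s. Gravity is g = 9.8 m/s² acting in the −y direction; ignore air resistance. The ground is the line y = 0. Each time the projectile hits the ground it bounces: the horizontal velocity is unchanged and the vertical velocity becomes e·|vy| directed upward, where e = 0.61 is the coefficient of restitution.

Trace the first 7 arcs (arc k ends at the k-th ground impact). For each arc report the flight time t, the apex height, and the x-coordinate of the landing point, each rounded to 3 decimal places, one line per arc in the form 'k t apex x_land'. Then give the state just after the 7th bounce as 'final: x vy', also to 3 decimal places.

Arc 1: start y=11.320, vy=10.980 → t=3.009, apex=17.471, x_land=15.465, impact vy=-18.505
  bounce: vy ← 0.61·18.505 = 11.288
Arc 2: start y=0.000, vy=11.288 → t=2.304, apex=6.501, x_land=27.305, impact vy=-11.288
  bounce: vy ← 0.61·11.288 = 6.886
Arc 3: start y=0.000, vy=6.886 → t=1.405, apex=2.419, x_land=34.528, impact vy=-6.886
  bounce: vy ← 0.61·6.886 = 4.200
Arc 4: start y=0.000, vy=4.200 → t=0.857, apex=0.900, x_land=38.934, impact vy=-4.200
  bounce: vy ← 0.61·4.200 = 2.562
Arc 5: start y=0.000, vy=2.562 → t=0.523, apex=0.335, x_land=41.622, impact vy=-2.562
  bounce: vy ← 0.61·2.562 = 1.563
Arc 6: start y=0.000, vy=1.563 → t=0.319, apex=0.125, x_land=43.261, impact vy=-1.563
  bounce: vy ← 0.61·1.563 = 0.953
Arc 7: start y=0.000, vy=0.953 → t=0.195, apex=0.046, x_land=44.262, impact vy=-0.953
  bounce: vy ← 0.61·0.953 = 0.582

1 3.009 17.471 15.465
2 2.304 6.501 27.305
3 1.405 2.419 34.528
4 0.857 0.900 38.934
5 0.523 0.335 41.622
6 0.319 0.125 43.261
7 0.195 0.046 44.262
final: 44.262 0.582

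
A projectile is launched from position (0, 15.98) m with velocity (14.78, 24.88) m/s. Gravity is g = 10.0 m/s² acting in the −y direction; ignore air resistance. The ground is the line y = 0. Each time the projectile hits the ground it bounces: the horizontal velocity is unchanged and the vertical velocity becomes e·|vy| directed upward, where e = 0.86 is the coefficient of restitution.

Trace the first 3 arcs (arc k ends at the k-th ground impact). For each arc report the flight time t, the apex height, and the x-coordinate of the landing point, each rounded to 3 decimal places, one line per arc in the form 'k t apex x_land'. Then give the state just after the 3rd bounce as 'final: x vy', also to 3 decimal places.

1 5.552 46.931 82.054
2 5.270 34.710 159.938
3 4.532 25.671 226.918
final: 226.918 19.487

Arc 1: start y=15.980, vy=24.880 → t=5.552, apex=46.931, x_land=82.054, impact vy=-30.637
  bounce: vy ← 0.86·30.637 = 26.348
Arc 2: start y=0.000, vy=26.348 → t=5.270, apex=34.710, x_land=159.938, impact vy=-26.348
  bounce: vy ← 0.86·26.348 = 22.659
Arc 3: start y=0.000, vy=22.659 → t=4.532, apex=25.671, x_land=226.918, impact vy=-22.659
  bounce: vy ← 0.86·22.659 = 19.487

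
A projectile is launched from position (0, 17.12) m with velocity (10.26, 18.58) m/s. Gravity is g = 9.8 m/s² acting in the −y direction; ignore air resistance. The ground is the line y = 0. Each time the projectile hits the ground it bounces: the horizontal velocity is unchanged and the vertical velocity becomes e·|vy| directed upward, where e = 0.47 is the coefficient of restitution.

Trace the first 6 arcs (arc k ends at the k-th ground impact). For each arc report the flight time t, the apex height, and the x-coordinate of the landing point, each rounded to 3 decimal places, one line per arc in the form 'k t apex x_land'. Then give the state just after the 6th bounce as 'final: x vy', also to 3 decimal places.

1 4.558 34.733 46.768
2 2.503 7.673 72.446
3 1.176 1.695 84.514
4 0.553 0.374 90.186
5 0.260 0.083 92.852
6 0.122 0.018 94.105
final: 94.105 0.281

Arc 1: start y=17.120, vy=18.580 → t=4.558, apex=34.733, x_land=46.768, impact vy=-26.092
  bounce: vy ← 0.47·26.092 = 12.263
Arc 2: start y=0.000, vy=12.263 → t=2.503, apex=7.673, x_land=72.446, impact vy=-12.263
  bounce: vy ← 0.47·12.263 = 5.764
Arc 3: start y=0.000, vy=5.764 → t=1.176, apex=1.695, x_land=84.514, impact vy=-5.764
  bounce: vy ← 0.47·5.764 = 2.709
Arc 4: start y=0.000, vy=2.709 → t=0.553, apex=0.374, x_land=90.186, impact vy=-2.709
  bounce: vy ← 0.47·2.709 = 1.273
Arc 5: start y=0.000, vy=1.273 → t=0.260, apex=0.083, x_land=92.852, impact vy=-1.273
  bounce: vy ← 0.47·1.273 = 0.598
Arc 6: start y=0.000, vy=0.598 → t=0.122, apex=0.018, x_land=94.105, impact vy=-0.598
  bounce: vy ← 0.47·0.598 = 0.281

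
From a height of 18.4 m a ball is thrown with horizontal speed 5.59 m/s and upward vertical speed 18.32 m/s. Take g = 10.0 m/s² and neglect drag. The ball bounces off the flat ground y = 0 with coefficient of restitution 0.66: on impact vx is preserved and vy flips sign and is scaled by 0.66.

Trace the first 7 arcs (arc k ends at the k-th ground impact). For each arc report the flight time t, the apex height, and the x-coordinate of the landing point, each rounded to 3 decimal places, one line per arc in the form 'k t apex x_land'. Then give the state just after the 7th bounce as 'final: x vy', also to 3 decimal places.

1 4.485 35.181 25.069
2 3.501 15.325 44.642
3 2.311 6.676 57.560
4 1.525 2.908 66.086
5 1.007 1.267 71.713
6 0.664 0.552 75.427
7 0.438 0.240 77.878
final: 77.878 1.447

Arc 1: start y=18.400, vy=18.320 → t=4.485, apex=35.181, x_land=25.069, impact vy=-26.526
  bounce: vy ← 0.66·26.526 = 17.507
Arc 2: start y=0.000, vy=17.507 → t=3.501, apex=15.325, x_land=44.642, impact vy=-17.507
  bounce: vy ← 0.66·17.507 = 11.555
Arc 3: start y=0.000, vy=11.555 → t=2.311, apex=6.676, x_land=57.560, impact vy=-11.555
  bounce: vy ← 0.66·11.555 = 7.626
Arc 4: start y=0.000, vy=7.626 → t=1.525, apex=2.908, x_land=66.086, impact vy=-7.626
  bounce: vy ← 0.66·7.626 = 5.033
Arc 5: start y=0.000, vy=5.033 → t=1.007, apex=1.267, x_land=71.713, impact vy=-5.033
  bounce: vy ← 0.66·5.033 = 3.322
Arc 6: start y=0.000, vy=3.322 → t=0.664, apex=0.552, x_land=75.427, impact vy=-3.322
  bounce: vy ← 0.66·3.322 = 2.192
Arc 7: start y=0.000, vy=2.192 → t=0.438, apex=0.240, x_land=77.878, impact vy=-2.192
  bounce: vy ← 0.66·2.192 = 1.447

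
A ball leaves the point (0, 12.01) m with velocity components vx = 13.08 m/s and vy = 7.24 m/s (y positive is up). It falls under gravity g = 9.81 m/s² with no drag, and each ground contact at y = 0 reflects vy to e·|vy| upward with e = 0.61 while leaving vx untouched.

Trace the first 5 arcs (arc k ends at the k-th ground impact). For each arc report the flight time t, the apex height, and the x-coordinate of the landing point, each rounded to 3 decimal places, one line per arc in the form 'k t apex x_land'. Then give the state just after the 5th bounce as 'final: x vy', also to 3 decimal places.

1 2.468 14.682 32.283
2 2.111 5.463 59.891
3 1.288 2.033 76.732
4 0.785 0.756 87.005
5 0.479 0.281 93.271
final: 93.271 1.433

Arc 1: start y=12.010, vy=7.240 → t=2.468, apex=14.682, x_land=32.283, impact vy=-16.972
  bounce: vy ← 0.61·16.972 = 10.353
Arc 2: start y=0.000, vy=10.353 → t=2.111, apex=5.463, x_land=59.891, impact vy=-10.353
  bounce: vy ← 0.61·10.353 = 6.315
Arc 3: start y=0.000, vy=6.315 → t=1.288, apex=2.033, x_land=76.732, impact vy=-6.315
  bounce: vy ← 0.61·6.315 = 3.852
Arc 4: start y=0.000, vy=3.852 → t=0.785, apex=0.756, x_land=87.005, impact vy=-3.852
  bounce: vy ← 0.61·3.852 = 2.350
Arc 5: start y=0.000, vy=2.350 → t=0.479, apex=0.281, x_land=93.271, impact vy=-2.350
  bounce: vy ← 0.61·2.350 = 1.433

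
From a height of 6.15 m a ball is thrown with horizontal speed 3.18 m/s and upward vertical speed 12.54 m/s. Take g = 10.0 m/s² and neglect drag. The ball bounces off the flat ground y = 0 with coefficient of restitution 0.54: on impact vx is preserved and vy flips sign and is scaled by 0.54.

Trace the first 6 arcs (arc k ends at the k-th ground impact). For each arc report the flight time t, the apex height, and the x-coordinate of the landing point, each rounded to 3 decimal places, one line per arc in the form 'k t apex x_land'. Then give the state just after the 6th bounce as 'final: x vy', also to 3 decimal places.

1 2.928 14.013 9.311
2 1.808 4.086 15.061
3 0.976 1.191 18.165
4 0.527 0.347 19.842
5 0.285 0.101 20.747
6 0.154 0.030 21.236
final: 21.236 0.415

Arc 1: start y=6.150, vy=12.540 → t=2.928, apex=14.013, x_land=9.311, impact vy=-16.741
  bounce: vy ← 0.54·16.741 = 9.040
Arc 2: start y=0.000, vy=9.040 → t=1.808, apex=4.086, x_land=15.061, impact vy=-9.040
  bounce: vy ← 0.54·9.040 = 4.882
Arc 3: start y=0.000, vy=4.882 → t=0.976, apex=1.191, x_land=18.165, impact vy=-4.882
  bounce: vy ← 0.54·4.882 = 2.636
Arc 4: start y=0.000, vy=2.636 → t=0.527, apex=0.347, x_land=19.842, impact vy=-2.636
  bounce: vy ← 0.54·2.636 = 1.423
Arc 5: start y=0.000, vy=1.423 → t=0.285, apex=0.101, x_land=20.747, impact vy=-1.423
  bounce: vy ← 0.54·1.423 = 0.769
Arc 6: start y=0.000, vy=0.769 → t=0.154, apex=0.030, x_land=21.236, impact vy=-0.769
  bounce: vy ← 0.54·0.769 = 0.415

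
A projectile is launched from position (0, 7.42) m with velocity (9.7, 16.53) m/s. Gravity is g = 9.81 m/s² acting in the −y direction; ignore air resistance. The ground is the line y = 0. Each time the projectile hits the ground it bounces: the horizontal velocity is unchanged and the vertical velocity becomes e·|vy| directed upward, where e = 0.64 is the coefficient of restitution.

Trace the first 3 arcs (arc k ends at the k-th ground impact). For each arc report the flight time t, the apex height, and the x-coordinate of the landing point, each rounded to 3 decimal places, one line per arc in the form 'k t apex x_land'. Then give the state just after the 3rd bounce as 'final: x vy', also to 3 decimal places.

1 3.771 21.347 36.580
2 2.670 8.744 62.482
3 1.709 3.581 79.059
final: 79.059 5.365

Arc 1: start y=7.420, vy=16.530 → t=3.771, apex=21.347, x_land=36.580, impact vy=-20.465
  bounce: vy ← 0.64·20.465 = 13.098
Arc 2: start y=0.000, vy=13.098 → t=2.670, apex=8.744, x_land=62.482, impact vy=-13.098
  bounce: vy ← 0.64·13.098 = 8.383
Arc 3: start y=0.000, vy=8.383 → t=1.709, apex=3.581, x_land=79.059, impact vy=-8.383
  bounce: vy ← 0.64·8.383 = 5.365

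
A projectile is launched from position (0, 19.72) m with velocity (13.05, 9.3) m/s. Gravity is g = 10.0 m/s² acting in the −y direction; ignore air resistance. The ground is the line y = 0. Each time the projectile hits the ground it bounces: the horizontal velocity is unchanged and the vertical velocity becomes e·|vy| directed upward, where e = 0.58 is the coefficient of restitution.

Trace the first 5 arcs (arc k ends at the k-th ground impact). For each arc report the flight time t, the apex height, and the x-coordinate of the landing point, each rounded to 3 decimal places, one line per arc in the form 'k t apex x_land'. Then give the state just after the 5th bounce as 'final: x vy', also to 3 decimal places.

Arc 1: start y=19.720, vy=9.300 → t=3.123, apex=24.044, x_land=40.754, impact vy=-21.929
  bounce: vy ← 0.58·21.929 = 12.719
Arc 2: start y=0.000, vy=12.719 → t=2.544, apex=8.089, x_land=73.951, impact vy=-12.719
  bounce: vy ← 0.58·12.719 = 7.377
Arc 3: start y=0.000, vy=7.377 → t=1.475, apex=2.721, x_land=93.204, impact vy=-7.377
  bounce: vy ← 0.58·7.377 = 4.279
Arc 4: start y=0.000, vy=4.279 → t=0.856, apex=0.915, x_land=104.372, impact vy=-4.279
  bounce: vy ← 0.58·4.279 = 2.482
Arc 5: start y=0.000, vy=2.482 → t=0.496, apex=0.308, x_land=110.849, impact vy=-2.482
  bounce: vy ← 0.58·2.482 = 1.439

1 3.123 24.044 40.754
2 2.544 8.089 73.951
3 1.475 2.721 93.204
4 0.856 0.915 104.372
5 0.496 0.308 110.849
final: 110.849 1.439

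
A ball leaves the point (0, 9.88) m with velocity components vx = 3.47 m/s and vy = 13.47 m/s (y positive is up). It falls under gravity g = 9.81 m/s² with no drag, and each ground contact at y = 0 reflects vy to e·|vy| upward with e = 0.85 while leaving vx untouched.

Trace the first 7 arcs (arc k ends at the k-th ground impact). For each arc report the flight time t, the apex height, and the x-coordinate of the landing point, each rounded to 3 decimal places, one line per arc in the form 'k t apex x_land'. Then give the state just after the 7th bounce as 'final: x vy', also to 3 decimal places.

1 3.348 19.128 11.617
2 3.357 13.820 23.266
3 2.854 9.985 33.168
4 2.425 7.214 41.584
5 2.062 5.212 48.738
6 1.752 3.766 54.819
7 1.490 2.721 59.988
final: 59.988 6.210

Arc 1: start y=9.880, vy=13.470 → t=3.348, apex=19.128, x_land=11.617, impact vy=-19.372
  bounce: vy ← 0.85·19.372 = 16.466
Arc 2: start y=0.000, vy=16.466 → t=3.357, apex=13.820, x_land=23.266, impact vy=-16.466
  bounce: vy ← 0.85·16.466 = 13.996
Arc 3: start y=0.000, vy=13.996 → t=2.854, apex=9.985, x_land=33.168, impact vy=-13.996
  bounce: vy ← 0.85·13.996 = 11.897
Arc 4: start y=0.000, vy=11.897 → t=2.425, apex=7.214, x_land=41.584, impact vy=-11.897
  bounce: vy ← 0.85·11.897 = 10.112
Arc 5: start y=0.000, vy=10.112 → t=2.062, apex=5.212, x_land=48.738, impact vy=-10.112
  bounce: vy ← 0.85·10.112 = 8.596
Arc 6: start y=0.000, vy=8.596 → t=1.752, apex=3.766, x_land=54.819, impact vy=-8.596
  bounce: vy ← 0.85·8.596 = 7.306
Arc 7: start y=0.000, vy=7.306 → t=1.490, apex=2.721, x_land=59.988, impact vy=-7.306
  bounce: vy ← 0.85·7.306 = 6.210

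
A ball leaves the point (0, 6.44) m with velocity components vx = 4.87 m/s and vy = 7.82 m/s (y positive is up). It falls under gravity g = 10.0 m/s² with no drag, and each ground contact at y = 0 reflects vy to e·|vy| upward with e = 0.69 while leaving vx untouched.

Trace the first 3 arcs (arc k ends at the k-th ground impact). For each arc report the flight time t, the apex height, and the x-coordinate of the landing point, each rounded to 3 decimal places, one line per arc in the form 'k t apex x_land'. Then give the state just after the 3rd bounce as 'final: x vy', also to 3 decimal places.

Arc 1: start y=6.440, vy=7.820 → t=2.160, apex=9.498, x_land=10.520, impact vy=-13.782
  bounce: vy ← 0.69·13.782 = 9.510
Arc 2: start y=0.000, vy=9.510 → t=1.902, apex=4.522, x_land=19.783, impact vy=-9.510
  bounce: vy ← 0.69·9.510 = 6.562
Arc 3: start y=0.000, vy=6.562 → t=1.312, apex=2.153, x_land=26.174, impact vy=-6.562
  bounce: vy ← 0.69·6.562 = 4.528

1 2.160 9.498 10.520
2 1.902 4.522 19.783
3 1.312 2.153 26.174
final: 26.174 4.528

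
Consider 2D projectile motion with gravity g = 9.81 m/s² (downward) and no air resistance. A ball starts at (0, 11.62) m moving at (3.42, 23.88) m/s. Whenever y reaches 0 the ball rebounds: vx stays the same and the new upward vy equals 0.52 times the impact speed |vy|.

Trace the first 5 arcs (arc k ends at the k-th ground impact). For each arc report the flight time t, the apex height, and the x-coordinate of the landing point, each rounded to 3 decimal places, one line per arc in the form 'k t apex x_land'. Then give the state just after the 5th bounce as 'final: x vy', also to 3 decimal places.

1 5.314 40.685 18.175
2 2.995 11.001 28.419
3 1.558 2.975 33.745
4 0.810 0.804 36.515
5 0.421 0.218 37.956
final: 37.956 1.074

Arc 1: start y=11.620, vy=23.880 → t=5.314, apex=40.685, x_land=18.175, impact vy=-28.253
  bounce: vy ← 0.52·28.253 = 14.692
Arc 2: start y=0.000, vy=14.692 → t=2.995, apex=11.001, x_land=28.419, impact vy=-14.692
  bounce: vy ← 0.52·14.692 = 7.640
Arc 3: start y=0.000, vy=7.640 → t=1.558, apex=2.975, x_land=33.745, impact vy=-7.640
  bounce: vy ← 0.52·7.640 = 3.973
Arc 4: start y=0.000, vy=3.973 → t=0.810, apex=0.804, x_land=36.515, impact vy=-3.973
  bounce: vy ← 0.52·3.973 = 2.066
Arc 5: start y=0.000, vy=2.066 → t=0.421, apex=0.218, x_land=37.956, impact vy=-2.066
  bounce: vy ← 0.52·2.066 = 1.074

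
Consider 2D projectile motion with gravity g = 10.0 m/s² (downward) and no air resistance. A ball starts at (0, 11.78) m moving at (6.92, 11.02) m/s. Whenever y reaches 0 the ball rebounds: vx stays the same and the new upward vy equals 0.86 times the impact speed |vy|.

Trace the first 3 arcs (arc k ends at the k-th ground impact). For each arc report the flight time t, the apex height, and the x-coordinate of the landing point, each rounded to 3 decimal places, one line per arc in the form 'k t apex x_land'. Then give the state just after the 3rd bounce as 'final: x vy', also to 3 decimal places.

Arc 1: start y=11.780, vy=11.020 → t=2.992, apex=17.852, x_land=20.702, impact vy=-18.896
  bounce: vy ← 0.86·18.896 = 16.250
Arc 2: start y=0.000, vy=16.250 → t=3.250, apex=13.203, x_land=43.192, impact vy=-16.250
  bounce: vy ← 0.86·16.250 = 13.975
Arc 3: start y=0.000, vy=13.975 → t=2.795, apex=9.765, x_land=62.533, impact vy=-13.975
  bounce: vy ← 0.86·13.975 = 12.019

1 2.992 17.852 20.702
2 3.250 13.203 43.192
3 2.795 9.765 62.533
final: 62.533 12.019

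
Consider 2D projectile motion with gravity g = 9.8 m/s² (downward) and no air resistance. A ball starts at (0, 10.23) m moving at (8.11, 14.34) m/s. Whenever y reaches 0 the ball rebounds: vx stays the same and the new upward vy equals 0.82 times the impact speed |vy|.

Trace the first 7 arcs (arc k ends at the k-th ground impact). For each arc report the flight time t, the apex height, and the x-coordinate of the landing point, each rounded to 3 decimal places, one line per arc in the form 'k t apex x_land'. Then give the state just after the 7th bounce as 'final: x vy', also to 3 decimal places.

1 3.520 20.722 28.545
2 3.373 13.933 55.896
3 2.765 9.369 78.324
4 2.268 6.300 96.715
5 1.860 4.236 111.796
6 1.525 2.848 124.162
7 1.250 1.915 134.302
final: 134.302 5.024

Arc 1: start y=10.230, vy=14.340 → t=3.520, apex=20.722, x_land=28.545, impact vy=-20.153
  bounce: vy ← 0.82·20.153 = 16.525
Arc 2: start y=0.000, vy=16.525 → t=3.373, apex=13.933, x_land=55.896, impact vy=-16.525
  bounce: vy ← 0.82·16.525 = 13.551
Arc 3: start y=0.000, vy=13.551 → t=2.765, apex=9.369, x_land=78.324, impact vy=-13.551
  bounce: vy ← 0.82·13.551 = 11.112
Arc 4: start y=0.000, vy=11.112 → t=2.268, apex=6.300, x_land=96.715, impact vy=-11.112
  bounce: vy ← 0.82·11.112 = 9.112
Arc 5: start y=0.000, vy=9.112 → t=1.860, apex=4.236, x_land=111.796, impact vy=-9.112
  bounce: vy ← 0.82·9.112 = 7.472
Arc 6: start y=0.000, vy=7.472 → t=1.525, apex=2.848, x_land=124.162, impact vy=-7.472
  bounce: vy ← 0.82·7.472 = 6.127
Arc 7: start y=0.000, vy=6.127 → t=1.250, apex=1.915, x_land=134.302, impact vy=-6.127
  bounce: vy ← 0.82·6.127 = 5.024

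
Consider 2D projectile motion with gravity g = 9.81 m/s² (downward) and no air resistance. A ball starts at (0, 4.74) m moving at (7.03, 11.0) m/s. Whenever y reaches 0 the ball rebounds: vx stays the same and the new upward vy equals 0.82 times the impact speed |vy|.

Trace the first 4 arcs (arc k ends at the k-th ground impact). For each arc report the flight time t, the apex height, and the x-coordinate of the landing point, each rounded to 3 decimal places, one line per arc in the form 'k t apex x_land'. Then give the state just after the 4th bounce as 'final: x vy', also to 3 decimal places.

Arc 1: start y=4.740, vy=11.000 → t=2.613, apex=10.907, x_land=18.366, impact vy=-14.629
  bounce: vy ← 0.82·14.629 = 11.996
Arc 2: start y=0.000, vy=11.996 → t=2.446, apex=7.334, x_land=35.558, impact vy=-11.996
  bounce: vy ← 0.82·11.996 = 9.836
Arc 3: start y=0.000, vy=9.836 → t=2.005, apex=4.931, x_land=49.656, impact vy=-9.836
  bounce: vy ← 0.82·9.836 = 8.066
Arc 4: start y=0.000, vy=8.066 → t=1.644, apex=3.316, x_land=61.216, impact vy=-8.066
  bounce: vy ← 0.82·8.066 = 6.614

1 2.613 10.907 18.366
2 2.446 7.334 35.558
3 2.005 4.931 49.656
4 1.644 3.316 61.216
final: 61.216 6.614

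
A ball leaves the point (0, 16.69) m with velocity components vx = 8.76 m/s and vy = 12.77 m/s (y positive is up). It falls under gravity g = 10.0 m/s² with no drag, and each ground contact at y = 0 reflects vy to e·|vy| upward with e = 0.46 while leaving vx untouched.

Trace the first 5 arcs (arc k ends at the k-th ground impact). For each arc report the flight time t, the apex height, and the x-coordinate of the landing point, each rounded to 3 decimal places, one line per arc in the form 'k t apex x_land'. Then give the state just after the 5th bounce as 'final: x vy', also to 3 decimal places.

1 3.506 24.844 30.713
2 2.051 5.257 48.678
3 0.943 1.112 56.941
4 0.434 0.235 60.743
5 0.200 0.050 62.491
final: 62.491 0.459

Arc 1: start y=16.690, vy=12.770 → t=3.506, apex=24.844, x_land=30.713, impact vy=-22.291
  bounce: vy ← 0.46·22.291 = 10.254
Arc 2: start y=0.000, vy=10.254 → t=2.051, apex=5.257, x_land=48.678, impact vy=-10.254
  bounce: vy ← 0.46·10.254 = 4.717
Arc 3: start y=0.000, vy=4.717 → t=0.943, apex=1.112, x_land=56.941, impact vy=-4.717
  bounce: vy ← 0.46·4.717 = 2.170
Arc 4: start y=0.000, vy=2.170 → t=0.434, apex=0.235, x_land=60.743, impact vy=-2.170
  bounce: vy ← 0.46·2.170 = 0.998
Arc 5: start y=0.000, vy=0.998 → t=0.200, apex=0.050, x_land=62.491, impact vy=-0.998
  bounce: vy ← 0.46·0.998 = 0.459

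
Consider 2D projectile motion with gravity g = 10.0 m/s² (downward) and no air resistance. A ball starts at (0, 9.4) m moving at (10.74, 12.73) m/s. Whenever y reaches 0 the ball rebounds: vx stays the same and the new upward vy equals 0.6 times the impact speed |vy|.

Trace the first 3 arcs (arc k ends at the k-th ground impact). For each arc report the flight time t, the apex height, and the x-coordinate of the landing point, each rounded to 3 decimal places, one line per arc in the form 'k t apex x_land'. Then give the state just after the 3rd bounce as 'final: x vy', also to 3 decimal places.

1 3.144 17.503 33.766
2 2.245 6.301 57.879
3 1.347 2.268 72.347
final: 72.347 4.041

Arc 1: start y=9.400, vy=12.730 → t=3.144, apex=17.503, x_land=33.766, impact vy=-18.710
  bounce: vy ← 0.6·18.710 = 11.226
Arc 2: start y=0.000, vy=11.226 → t=2.245, apex=6.301, x_land=57.879, impact vy=-11.226
  bounce: vy ← 0.6·11.226 = 6.735
Arc 3: start y=0.000, vy=6.735 → t=1.347, apex=2.268, x_land=72.347, impact vy=-6.735
  bounce: vy ← 0.6·6.735 = 4.041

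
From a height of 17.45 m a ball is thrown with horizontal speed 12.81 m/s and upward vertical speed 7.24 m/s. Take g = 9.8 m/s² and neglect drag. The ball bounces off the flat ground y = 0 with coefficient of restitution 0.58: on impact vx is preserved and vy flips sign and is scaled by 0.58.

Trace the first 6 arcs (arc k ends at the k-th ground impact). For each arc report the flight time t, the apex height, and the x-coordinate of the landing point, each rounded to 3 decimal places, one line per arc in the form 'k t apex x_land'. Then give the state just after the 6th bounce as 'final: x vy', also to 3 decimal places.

Arc 1: start y=17.450, vy=7.240 → t=2.765, apex=20.124, x_land=35.424, impact vy=-19.860
  bounce: vy ← 0.58·19.860 = 11.519
Arc 2: start y=0.000, vy=11.519 → t=2.351, apex=6.770, x_land=65.538, impact vy=-11.519
  bounce: vy ← 0.58·11.519 = 6.681
Arc 3: start y=0.000, vy=6.681 → t=1.363, apex=2.277, x_land=83.004, impact vy=-6.681
  bounce: vy ← 0.58·6.681 = 3.875
Arc 4: start y=0.000, vy=3.875 → t=0.791, apex=0.766, x_land=93.135, impact vy=-3.875
  bounce: vy ← 0.58·3.875 = 2.248
Arc 5: start y=0.000, vy=2.248 → t=0.459, apex=0.258, x_land=99.010, impact vy=-2.248
  bounce: vy ← 0.58·2.248 = 1.304
Arc 6: start y=0.000, vy=1.304 → t=0.266, apex=0.087, x_land=102.418, impact vy=-1.304
  bounce: vy ← 0.58·1.304 = 0.756

1 2.765 20.124 35.424
2 2.351 6.770 65.538
3 1.363 2.277 83.004
4 0.791 0.766 93.135
5 0.459 0.258 99.010
6 0.266 0.087 102.418
final: 102.418 0.756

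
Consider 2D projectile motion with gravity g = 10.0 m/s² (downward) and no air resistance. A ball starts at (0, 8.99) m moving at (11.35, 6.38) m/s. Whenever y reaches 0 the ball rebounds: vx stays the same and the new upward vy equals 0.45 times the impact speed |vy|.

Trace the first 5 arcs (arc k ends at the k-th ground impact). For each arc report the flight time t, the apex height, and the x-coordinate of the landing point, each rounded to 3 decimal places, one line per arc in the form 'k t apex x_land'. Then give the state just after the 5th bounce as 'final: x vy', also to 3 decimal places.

Arc 1: start y=8.990, vy=6.380 → t=2.123, apex=11.025, x_land=24.095, impact vy=-14.849
  bounce: vy ← 0.45·14.849 = 6.682
Arc 2: start y=0.000, vy=6.682 → t=1.336, apex=2.233, x_land=39.264, impact vy=-6.682
  bounce: vy ← 0.45·6.682 = 3.007
Arc 3: start y=0.000, vy=3.007 → t=0.601, apex=0.452, x_land=46.090, impact vy=-3.007
  bounce: vy ← 0.45·3.007 = 1.353
Arc 4: start y=0.000, vy=1.353 → t=0.271, apex=0.092, x_land=49.162, impact vy=-1.353
  bounce: vy ← 0.45·1.353 = 0.609
Arc 5: start y=0.000, vy=0.609 → t=0.122, apex=0.019, x_land=50.544, impact vy=-0.609
  bounce: vy ← 0.45·0.609 = 0.274

1 2.123 11.025 24.095
2 1.336 2.233 39.264
3 0.601 0.452 46.090
4 0.271 0.092 49.162
5 0.122 0.019 50.544
final: 50.544 0.274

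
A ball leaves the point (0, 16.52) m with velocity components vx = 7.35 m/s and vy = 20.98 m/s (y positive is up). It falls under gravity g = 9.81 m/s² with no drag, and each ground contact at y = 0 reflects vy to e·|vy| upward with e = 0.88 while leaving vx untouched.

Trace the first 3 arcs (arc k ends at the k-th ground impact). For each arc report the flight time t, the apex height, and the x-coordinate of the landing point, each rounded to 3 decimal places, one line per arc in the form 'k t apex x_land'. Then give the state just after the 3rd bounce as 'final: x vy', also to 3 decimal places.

1 4.957 38.954 36.432
2 4.960 30.166 72.887
3 4.365 23.361 104.968
final: 104.968 18.840

Arc 1: start y=16.520, vy=20.980 → t=4.957, apex=38.954, x_land=36.432, impact vy=-27.646
  bounce: vy ← 0.88·27.646 = 24.328
Arc 2: start y=0.000, vy=24.328 → t=4.960, apex=30.166, x_land=72.887, impact vy=-24.328
  bounce: vy ← 0.88·24.328 = 21.409
Arc 3: start y=0.000, vy=21.409 → t=4.365, apex=23.361, x_land=104.968, impact vy=-21.409
  bounce: vy ← 0.88·21.409 = 18.840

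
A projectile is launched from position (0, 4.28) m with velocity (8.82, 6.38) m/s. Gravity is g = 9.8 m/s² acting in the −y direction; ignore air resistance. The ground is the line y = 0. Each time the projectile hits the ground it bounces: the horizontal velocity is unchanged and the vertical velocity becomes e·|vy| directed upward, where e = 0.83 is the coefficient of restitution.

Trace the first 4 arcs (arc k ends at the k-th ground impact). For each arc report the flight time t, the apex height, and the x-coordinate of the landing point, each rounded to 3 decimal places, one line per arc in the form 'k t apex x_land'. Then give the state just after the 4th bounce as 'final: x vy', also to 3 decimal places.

1 1.790 6.357 15.788
2 1.891 4.379 32.464
3 1.569 3.017 46.305
4 1.303 2.078 57.793
final: 57.793 5.297

Arc 1: start y=4.280, vy=6.380 → t=1.790, apex=6.357, x_land=15.788, impact vy=-11.162
  bounce: vy ← 0.83·11.162 = 9.265
Arc 2: start y=0.000, vy=9.265 → t=1.891, apex=4.379, x_land=32.464, impact vy=-9.265
  bounce: vy ← 0.83·9.265 = 7.690
Arc 3: start y=0.000, vy=7.690 → t=1.569, apex=3.017, x_land=46.305, impact vy=-7.690
  bounce: vy ← 0.83·7.690 = 6.382
Arc 4: start y=0.000, vy=6.382 → t=1.303, apex=2.078, x_land=57.793, impact vy=-6.382
  bounce: vy ← 0.83·6.382 = 5.297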